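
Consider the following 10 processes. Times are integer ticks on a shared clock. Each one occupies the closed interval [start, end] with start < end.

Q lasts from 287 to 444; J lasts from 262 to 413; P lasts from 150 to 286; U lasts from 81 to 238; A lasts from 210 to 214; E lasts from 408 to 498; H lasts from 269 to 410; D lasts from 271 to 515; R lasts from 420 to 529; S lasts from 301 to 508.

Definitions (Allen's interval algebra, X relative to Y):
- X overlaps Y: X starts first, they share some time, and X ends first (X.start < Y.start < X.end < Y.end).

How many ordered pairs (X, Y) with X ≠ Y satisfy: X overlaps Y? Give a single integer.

Checking all 90 ordered pairs for relation 'overlaps'; matching pairs in alphabetical order:
(D, R): D overlaps R ✓
(E, R): E overlaps R ✓
(H, D): H overlaps D ✓
(H, E): H overlaps E ✓
(H, Q): H overlaps Q ✓
(H, S): H overlaps S ✓
(J, D): J overlaps D ✓
(J, E): J overlaps E ✓
(J, Q): J overlaps Q ✓
(J, S): J overlaps S ✓
(P, D): P overlaps D ✓
(P, H): P overlaps H ✓
(P, J): P overlaps J ✓
(Q, E): Q overlaps E ✓
(Q, R): Q overlaps R ✓
(Q, S): Q overlaps S ✓
(S, R): S overlaps R ✓
(U, P): U overlaps P ✓
Count: 18.

18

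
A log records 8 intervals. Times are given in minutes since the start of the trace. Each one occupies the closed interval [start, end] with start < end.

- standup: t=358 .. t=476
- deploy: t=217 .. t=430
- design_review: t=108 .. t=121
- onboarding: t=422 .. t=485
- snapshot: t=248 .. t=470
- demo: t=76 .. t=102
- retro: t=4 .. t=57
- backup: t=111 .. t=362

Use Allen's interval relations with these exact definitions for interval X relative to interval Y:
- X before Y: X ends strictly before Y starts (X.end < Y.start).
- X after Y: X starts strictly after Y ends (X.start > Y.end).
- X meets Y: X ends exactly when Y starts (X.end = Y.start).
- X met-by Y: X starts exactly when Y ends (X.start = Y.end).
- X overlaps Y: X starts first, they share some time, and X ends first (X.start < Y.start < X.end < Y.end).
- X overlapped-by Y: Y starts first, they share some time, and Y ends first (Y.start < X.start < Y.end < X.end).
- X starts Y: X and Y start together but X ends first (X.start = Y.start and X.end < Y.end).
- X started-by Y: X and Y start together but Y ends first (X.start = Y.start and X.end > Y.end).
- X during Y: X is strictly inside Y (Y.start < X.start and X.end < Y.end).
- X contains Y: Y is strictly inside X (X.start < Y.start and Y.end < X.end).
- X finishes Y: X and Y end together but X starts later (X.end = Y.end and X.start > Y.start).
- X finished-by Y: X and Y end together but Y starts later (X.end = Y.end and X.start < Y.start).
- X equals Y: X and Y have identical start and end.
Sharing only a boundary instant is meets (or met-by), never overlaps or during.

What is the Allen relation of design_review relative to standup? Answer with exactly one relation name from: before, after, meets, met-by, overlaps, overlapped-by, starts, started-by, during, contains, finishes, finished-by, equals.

before

design_review = [t=108, t=121]; standup = [t=358, t=476].
Compare endpoints: design_review.start < standup.start, design_review.start < standup.end, design_review.end < standup.start, design_review.end < standup.end.
That pattern is 'before'.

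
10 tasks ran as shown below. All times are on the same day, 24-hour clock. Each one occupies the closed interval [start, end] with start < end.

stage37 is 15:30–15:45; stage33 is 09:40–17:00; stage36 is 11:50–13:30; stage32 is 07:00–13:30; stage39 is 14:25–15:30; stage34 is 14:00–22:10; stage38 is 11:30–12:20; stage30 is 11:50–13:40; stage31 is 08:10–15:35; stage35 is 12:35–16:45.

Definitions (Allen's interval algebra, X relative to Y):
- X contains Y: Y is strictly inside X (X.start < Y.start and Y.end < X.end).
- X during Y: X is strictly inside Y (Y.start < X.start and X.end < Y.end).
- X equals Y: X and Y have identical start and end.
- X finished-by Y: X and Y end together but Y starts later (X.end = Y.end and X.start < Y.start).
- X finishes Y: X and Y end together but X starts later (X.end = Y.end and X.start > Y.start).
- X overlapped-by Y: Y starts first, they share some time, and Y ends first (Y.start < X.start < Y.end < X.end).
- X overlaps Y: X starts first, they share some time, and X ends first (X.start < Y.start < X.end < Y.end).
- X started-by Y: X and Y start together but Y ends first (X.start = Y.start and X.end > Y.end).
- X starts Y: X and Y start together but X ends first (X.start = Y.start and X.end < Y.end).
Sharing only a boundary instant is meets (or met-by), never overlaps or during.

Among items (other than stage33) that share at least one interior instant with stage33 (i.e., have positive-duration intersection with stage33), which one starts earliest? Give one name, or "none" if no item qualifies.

Target stage33 = [09:40, 17:00].
stage30 [11:50, 13:40] → during → candidate.
stage31 [08:10, 15:35] → overlaps → candidate.
stage32 [07:00, 13:30] → overlaps → candidate.
stage34 [14:00, 22:10] → overlapped-by → candidate.
stage35 [12:35, 16:45] → during → candidate.
stage36 [11:50, 13:30] → during → candidate.
stage37 [15:30, 15:45] → during → candidate.
stage38 [11:30, 12:20] → during → candidate.
stage39 [14:25, 15:30] → during → candidate.
Among candidates, earliest start is 07:00 → stage32.

stage32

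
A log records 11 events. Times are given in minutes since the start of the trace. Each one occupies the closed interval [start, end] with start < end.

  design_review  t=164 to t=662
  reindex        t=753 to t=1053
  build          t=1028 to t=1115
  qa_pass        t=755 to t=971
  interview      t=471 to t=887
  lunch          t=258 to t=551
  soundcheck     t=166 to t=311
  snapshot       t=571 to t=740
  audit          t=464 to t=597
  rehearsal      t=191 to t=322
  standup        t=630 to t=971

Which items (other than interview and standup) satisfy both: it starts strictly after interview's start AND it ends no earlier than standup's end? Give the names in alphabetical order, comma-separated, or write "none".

build, qa_pass, reindex

Conditions: its start is strictly after interview's start (X.start > t=471) AND its end is no earlier than standup's end (X.end >= t=971).
audit: start t=464 > t=471? ✗; end t=597 >= t=971? ✗ → no.
build: start t=1028 > t=471? ✓; end t=1115 >= t=971? ✓ → yes.
design_review: start t=164 > t=471? ✗; end t=662 >= t=971? ✗ → no.
lunch: start t=258 > t=471? ✗; end t=551 >= t=971? ✗ → no.
qa_pass: start t=755 > t=471? ✓; end t=971 >= t=971? ✓ → yes.
rehearsal: start t=191 > t=471? ✗; end t=322 >= t=971? ✗ → no.
reindex: start t=753 > t=471? ✓; end t=1053 >= t=971? ✓ → yes.
snapshot: start t=571 > t=471? ✓; end t=740 >= t=971? ✗ → no.
soundcheck: start t=166 > t=471? ✗; end t=311 >= t=971? ✗ → no.
Result: build, qa_pass, reindex.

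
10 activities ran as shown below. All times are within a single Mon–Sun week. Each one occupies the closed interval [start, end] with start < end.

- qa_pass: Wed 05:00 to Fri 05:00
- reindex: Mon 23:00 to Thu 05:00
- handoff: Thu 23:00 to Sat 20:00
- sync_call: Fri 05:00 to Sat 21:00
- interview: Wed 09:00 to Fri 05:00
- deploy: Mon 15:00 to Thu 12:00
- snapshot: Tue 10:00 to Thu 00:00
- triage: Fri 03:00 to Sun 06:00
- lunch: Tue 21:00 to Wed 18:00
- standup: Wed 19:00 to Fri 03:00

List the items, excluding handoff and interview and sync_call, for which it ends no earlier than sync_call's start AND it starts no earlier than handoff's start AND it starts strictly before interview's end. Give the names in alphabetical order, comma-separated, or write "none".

triage

Conditions: its end is no earlier than sync_call's start (X.end >= Fri 05:00) AND its start is no earlier than handoff's start (X.start >= Thu 23:00) AND its start is strictly before interview's end (X.start < Fri 05:00).
deploy: end Thu 12:00 >= Fri 05:00? ✗; start Mon 15:00 >= Thu 23:00? ✗; start Mon 15:00 < Fri 05:00? ✓ → no.
lunch: end Wed 18:00 >= Fri 05:00? ✗; start Tue 21:00 >= Thu 23:00? ✗; start Tue 21:00 < Fri 05:00? ✓ → no.
qa_pass: end Fri 05:00 >= Fri 05:00? ✓; start Wed 05:00 >= Thu 23:00? ✗; start Wed 05:00 < Fri 05:00? ✓ → no.
reindex: end Thu 05:00 >= Fri 05:00? ✗; start Mon 23:00 >= Thu 23:00? ✗; start Mon 23:00 < Fri 05:00? ✓ → no.
snapshot: end Thu 00:00 >= Fri 05:00? ✗; start Tue 10:00 >= Thu 23:00? ✗; start Tue 10:00 < Fri 05:00? ✓ → no.
standup: end Fri 03:00 >= Fri 05:00? ✗; start Wed 19:00 >= Thu 23:00? ✗; start Wed 19:00 < Fri 05:00? ✓ → no.
triage: end Sun 06:00 >= Fri 05:00? ✓; start Fri 03:00 >= Thu 23:00? ✓; start Fri 03:00 < Fri 05:00? ✓ → yes.
Result: triage.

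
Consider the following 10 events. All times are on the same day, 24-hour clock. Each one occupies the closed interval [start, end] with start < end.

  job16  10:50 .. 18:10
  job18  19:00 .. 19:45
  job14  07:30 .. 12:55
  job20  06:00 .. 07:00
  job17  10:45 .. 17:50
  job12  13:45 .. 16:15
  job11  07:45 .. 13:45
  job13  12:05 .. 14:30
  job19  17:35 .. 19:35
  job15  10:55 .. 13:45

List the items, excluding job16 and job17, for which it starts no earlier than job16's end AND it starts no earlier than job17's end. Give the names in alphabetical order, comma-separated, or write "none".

Conditions: its start is no earlier than job16's end (X.start >= 18:10) AND its start is no earlier than job17's end (X.start >= 17:50).
job11: start 07:45 >= 18:10? ✗; start 07:45 >= 17:50? ✗ → no.
job12: start 13:45 >= 18:10? ✗; start 13:45 >= 17:50? ✗ → no.
job13: start 12:05 >= 18:10? ✗; start 12:05 >= 17:50? ✗ → no.
job14: start 07:30 >= 18:10? ✗; start 07:30 >= 17:50? ✗ → no.
job15: start 10:55 >= 18:10? ✗; start 10:55 >= 17:50? ✗ → no.
job18: start 19:00 >= 18:10? ✓; start 19:00 >= 17:50? ✓ → yes.
job19: start 17:35 >= 18:10? ✗; start 17:35 >= 17:50? ✗ → no.
job20: start 06:00 >= 18:10? ✗; start 06:00 >= 17:50? ✗ → no.
Result: job18.

job18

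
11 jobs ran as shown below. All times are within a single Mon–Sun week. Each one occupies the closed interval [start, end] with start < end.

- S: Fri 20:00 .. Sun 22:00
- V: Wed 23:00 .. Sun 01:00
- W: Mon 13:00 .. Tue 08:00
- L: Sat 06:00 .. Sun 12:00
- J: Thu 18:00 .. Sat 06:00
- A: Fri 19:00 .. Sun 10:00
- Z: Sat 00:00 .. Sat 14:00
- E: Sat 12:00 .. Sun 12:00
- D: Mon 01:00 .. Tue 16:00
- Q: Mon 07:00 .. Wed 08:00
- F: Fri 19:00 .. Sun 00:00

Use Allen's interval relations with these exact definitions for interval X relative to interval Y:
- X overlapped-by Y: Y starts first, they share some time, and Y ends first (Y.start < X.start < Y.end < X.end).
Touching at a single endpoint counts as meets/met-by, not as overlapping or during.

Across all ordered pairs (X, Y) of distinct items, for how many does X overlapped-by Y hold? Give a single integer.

17

Checking all 110 ordered pairs for relation 'overlapped-by'; matching pairs in alphabetical order:
(A, J): A overlapped-by J ✓
(A, V): A overlapped-by V ✓
(E, A): E overlapped-by A ✓
(E, F): E overlapped-by F ✓
(E, V): E overlapped-by V ✓
(E, Z): E overlapped-by Z ✓
(F, J): F overlapped-by J ✓
(L, A): L overlapped-by A ✓
(L, F): L overlapped-by F ✓
(L, V): L overlapped-by V ✓
(L, Z): L overlapped-by Z ✓
(Q, D): Q overlapped-by D ✓
(S, A): S overlapped-by A ✓
(S, F): S overlapped-by F ✓
(S, J): S overlapped-by J ✓
(S, V): S overlapped-by V ✓
(Z, J): Z overlapped-by J ✓
Count: 17.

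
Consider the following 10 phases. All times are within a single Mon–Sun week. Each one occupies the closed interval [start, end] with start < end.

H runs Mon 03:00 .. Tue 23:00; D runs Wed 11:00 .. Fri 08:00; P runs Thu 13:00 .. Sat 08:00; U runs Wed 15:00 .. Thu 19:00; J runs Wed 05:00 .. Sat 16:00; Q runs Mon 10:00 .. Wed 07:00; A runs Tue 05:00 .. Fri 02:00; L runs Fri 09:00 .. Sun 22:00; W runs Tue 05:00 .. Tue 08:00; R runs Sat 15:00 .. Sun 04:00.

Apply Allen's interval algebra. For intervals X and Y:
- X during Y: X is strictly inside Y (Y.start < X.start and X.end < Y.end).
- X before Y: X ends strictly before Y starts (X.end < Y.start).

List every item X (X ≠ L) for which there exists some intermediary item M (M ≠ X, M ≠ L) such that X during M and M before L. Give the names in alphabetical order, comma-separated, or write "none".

Target L = [Fri 09:00, Sun 22:00].
Intermediaries M with M before L: A, D, H, Q, U, W.
Via A — items with X during A: U.
Via D — items with X during D: U.
Via H — items with X during H: W.
Via Q — items with X during Q: W.
Via U — items with X during U: none.
Via W — items with X during W: none.
Union: U, W.

U, W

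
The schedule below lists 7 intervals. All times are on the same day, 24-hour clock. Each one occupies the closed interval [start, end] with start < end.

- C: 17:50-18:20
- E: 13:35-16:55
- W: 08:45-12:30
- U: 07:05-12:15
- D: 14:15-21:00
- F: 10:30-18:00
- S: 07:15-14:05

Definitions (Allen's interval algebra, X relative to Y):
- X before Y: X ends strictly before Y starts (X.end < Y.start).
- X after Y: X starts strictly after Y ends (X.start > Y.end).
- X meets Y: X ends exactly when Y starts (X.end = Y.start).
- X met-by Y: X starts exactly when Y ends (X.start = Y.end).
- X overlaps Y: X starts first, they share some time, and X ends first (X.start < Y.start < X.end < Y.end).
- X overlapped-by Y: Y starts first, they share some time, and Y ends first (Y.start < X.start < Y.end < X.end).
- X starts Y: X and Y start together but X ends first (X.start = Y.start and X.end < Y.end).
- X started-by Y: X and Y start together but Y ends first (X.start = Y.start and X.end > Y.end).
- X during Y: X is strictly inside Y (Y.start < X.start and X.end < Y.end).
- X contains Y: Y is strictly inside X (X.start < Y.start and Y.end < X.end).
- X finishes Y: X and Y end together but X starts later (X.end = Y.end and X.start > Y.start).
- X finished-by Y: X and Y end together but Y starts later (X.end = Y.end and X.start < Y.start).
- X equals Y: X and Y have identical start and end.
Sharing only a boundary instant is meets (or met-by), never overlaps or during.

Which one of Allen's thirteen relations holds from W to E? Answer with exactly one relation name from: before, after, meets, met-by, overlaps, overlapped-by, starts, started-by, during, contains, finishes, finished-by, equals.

W = [08:45, 12:30]; E = [13:35, 16:55].
Compare endpoints: W.start < E.start, W.start < E.end, W.end < E.start, W.end < E.end.
That pattern is 'before'.

before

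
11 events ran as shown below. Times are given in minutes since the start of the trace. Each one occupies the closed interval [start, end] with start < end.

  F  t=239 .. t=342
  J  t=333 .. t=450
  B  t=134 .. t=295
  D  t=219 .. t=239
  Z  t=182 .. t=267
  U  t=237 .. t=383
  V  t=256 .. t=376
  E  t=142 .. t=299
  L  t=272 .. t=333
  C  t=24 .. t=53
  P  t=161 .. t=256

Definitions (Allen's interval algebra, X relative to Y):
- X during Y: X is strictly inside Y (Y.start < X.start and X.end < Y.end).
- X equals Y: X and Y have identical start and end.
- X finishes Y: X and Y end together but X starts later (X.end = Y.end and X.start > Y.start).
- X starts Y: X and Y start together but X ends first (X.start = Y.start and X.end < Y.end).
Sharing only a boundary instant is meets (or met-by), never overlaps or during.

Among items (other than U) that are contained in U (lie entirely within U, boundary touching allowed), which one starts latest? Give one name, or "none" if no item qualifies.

Target U = [t=237, t=383].
B [t=134, t=295] → overlaps → excluded.
C [t=24, t=53] → before → excluded.
D [t=219, t=239] → overlaps → excluded.
E [t=142, t=299] → overlaps → excluded.
F [t=239, t=342] → during → candidate.
J [t=333, t=450] → overlapped-by → excluded.
L [t=272, t=333] → during → candidate.
P [t=161, t=256] → overlaps → excluded.
V [t=256, t=376] → during → candidate.
Z [t=182, t=267] → overlaps → excluded.
Among candidates, latest start is t=272 → L.

L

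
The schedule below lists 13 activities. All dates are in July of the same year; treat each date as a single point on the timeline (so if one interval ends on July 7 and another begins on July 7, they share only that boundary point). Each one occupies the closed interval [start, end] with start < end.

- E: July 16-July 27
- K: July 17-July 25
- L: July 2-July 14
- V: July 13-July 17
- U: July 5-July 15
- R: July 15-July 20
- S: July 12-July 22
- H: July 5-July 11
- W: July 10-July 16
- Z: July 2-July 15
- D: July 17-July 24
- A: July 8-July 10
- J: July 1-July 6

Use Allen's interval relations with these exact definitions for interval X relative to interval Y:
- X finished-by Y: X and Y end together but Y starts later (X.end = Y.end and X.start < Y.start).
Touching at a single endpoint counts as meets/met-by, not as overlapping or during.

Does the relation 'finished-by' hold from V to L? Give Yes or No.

No

V = [July 13, July 17], L = [July 2, July 14].
Actual relation of V to L: overlapped-by.
Asked whether 'finished-by' holds → No.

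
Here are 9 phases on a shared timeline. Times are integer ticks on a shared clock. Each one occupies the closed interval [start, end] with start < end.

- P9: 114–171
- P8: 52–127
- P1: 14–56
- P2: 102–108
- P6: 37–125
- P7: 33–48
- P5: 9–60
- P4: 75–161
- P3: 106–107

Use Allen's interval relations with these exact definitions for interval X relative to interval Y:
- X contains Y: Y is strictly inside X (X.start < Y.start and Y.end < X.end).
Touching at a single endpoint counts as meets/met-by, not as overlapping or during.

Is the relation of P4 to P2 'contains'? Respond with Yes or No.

Yes

P4 = [75, 161], P2 = [102, 108].
Actual relation of P4 to P2: contains.
Asked whether 'contains' holds → Yes.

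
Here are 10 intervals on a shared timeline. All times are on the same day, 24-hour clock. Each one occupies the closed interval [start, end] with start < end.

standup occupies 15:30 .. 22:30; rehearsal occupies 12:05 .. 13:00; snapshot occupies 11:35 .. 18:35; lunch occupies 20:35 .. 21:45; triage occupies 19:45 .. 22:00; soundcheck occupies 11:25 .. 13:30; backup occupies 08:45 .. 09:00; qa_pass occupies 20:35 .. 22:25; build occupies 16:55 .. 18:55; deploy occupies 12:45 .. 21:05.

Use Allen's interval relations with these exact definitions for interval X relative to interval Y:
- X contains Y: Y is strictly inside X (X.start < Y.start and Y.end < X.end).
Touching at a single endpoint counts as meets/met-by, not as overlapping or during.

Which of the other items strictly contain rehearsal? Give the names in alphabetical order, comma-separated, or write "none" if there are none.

Target rehearsal = [12:05, 13:00].
backup [08:45, 09:00] → before → no.
build [16:55, 18:55] → after → no.
deploy [12:45, 21:05] → overlapped-by → no.
lunch [20:35, 21:45] → after → no.
qa_pass [20:35, 22:25] → after → no.
snapshot [11:35, 18:35] → contains → yes.
soundcheck [11:25, 13:30] → contains → yes.
standup [15:30, 22:30] → after → no.
triage [19:45, 22:00] → after → no.
Result: snapshot, soundcheck.

snapshot, soundcheck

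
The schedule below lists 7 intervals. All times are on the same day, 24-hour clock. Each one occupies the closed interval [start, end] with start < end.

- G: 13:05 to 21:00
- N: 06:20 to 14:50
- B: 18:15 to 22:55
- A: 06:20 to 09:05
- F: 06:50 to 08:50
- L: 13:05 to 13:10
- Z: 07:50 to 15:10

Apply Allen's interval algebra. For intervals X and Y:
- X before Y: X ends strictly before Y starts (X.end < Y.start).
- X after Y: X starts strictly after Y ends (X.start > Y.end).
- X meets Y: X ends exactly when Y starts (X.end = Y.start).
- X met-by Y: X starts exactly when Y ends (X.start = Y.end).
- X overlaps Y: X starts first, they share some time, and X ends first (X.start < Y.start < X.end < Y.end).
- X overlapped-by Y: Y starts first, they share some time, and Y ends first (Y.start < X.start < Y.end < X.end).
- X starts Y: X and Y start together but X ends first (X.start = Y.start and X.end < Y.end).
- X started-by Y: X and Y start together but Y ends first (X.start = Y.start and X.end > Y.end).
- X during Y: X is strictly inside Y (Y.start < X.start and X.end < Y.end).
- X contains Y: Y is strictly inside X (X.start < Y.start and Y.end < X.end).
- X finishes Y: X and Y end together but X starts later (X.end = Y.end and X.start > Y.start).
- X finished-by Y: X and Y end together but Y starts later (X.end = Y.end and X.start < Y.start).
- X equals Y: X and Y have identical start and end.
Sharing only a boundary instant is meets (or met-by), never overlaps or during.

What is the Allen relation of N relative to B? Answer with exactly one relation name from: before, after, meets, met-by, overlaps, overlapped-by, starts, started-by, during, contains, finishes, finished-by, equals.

N = [06:20, 14:50]; B = [18:15, 22:55].
Compare endpoints: N.start < B.start, N.start < B.end, N.end < B.start, N.end < B.end.
That pattern is 'before'.

before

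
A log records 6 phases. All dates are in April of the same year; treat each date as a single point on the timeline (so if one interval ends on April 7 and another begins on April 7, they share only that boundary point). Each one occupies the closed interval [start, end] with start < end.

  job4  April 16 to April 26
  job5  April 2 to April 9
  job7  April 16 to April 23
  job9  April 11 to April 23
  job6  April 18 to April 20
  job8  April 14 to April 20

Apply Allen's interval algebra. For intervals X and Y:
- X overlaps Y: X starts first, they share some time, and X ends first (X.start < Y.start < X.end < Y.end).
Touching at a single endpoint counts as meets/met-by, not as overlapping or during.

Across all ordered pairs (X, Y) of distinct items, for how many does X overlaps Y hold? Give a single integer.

Checking all 30 ordered pairs for relation 'overlaps'; matching pairs in alphabetical order:
(job8, job4): job8 overlaps job4 ✓
(job8, job7): job8 overlaps job7 ✓
(job9, job4): job9 overlaps job4 ✓
Count: 3.

3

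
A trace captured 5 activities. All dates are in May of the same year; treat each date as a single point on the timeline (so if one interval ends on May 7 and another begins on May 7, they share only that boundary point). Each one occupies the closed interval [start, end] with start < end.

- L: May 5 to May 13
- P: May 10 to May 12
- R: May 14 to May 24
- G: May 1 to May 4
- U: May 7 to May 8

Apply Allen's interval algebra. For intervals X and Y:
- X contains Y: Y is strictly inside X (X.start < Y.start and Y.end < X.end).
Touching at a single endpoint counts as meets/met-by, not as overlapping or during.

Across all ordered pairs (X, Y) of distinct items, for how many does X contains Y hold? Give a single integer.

2

Checking all 20 ordered pairs for relation 'contains'; matching pairs in alphabetical order:
(L, P): L contains P ✓
(L, U): L contains U ✓
Count: 2.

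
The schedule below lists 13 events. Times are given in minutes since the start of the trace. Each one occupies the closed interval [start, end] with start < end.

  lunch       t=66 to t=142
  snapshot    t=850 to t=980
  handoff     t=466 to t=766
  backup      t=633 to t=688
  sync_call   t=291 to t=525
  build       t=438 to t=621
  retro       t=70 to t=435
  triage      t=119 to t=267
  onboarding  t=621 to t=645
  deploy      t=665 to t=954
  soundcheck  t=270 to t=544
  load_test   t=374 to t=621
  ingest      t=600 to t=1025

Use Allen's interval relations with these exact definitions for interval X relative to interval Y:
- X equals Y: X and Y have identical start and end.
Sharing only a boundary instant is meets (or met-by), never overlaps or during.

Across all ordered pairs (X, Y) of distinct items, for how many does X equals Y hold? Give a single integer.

0

Checking all 156 ordered pairs for relation 'equals'; matching pairs in alphabetical order:
No pair satisfies it.
Count: 0.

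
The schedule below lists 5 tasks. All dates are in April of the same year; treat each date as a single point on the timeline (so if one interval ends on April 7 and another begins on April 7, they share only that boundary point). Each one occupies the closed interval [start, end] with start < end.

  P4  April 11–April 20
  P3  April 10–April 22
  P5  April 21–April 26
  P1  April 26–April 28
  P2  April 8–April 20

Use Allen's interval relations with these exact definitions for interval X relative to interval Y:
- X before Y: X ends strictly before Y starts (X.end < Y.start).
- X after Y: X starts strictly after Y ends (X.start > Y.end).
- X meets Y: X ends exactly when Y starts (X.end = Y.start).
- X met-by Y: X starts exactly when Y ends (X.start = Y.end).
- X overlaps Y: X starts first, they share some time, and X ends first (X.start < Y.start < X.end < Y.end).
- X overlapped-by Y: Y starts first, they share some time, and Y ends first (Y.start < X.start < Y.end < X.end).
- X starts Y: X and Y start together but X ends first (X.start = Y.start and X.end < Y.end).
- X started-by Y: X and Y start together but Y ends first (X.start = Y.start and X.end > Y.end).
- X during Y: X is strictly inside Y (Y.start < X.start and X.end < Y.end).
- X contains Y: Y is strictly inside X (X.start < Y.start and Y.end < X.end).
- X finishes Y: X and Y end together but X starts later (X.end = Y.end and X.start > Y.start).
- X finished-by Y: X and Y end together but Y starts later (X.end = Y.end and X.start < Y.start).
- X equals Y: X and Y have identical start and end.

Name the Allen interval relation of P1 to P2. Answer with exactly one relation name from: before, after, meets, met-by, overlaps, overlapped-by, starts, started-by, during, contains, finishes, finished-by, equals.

after

P1 = [April 26, April 28]; P2 = [April 8, April 20].
Compare endpoints: P1.start > P2.start, P1.start > P2.end, P1.end > P2.start, P1.end > P2.end.
That pattern is 'after'.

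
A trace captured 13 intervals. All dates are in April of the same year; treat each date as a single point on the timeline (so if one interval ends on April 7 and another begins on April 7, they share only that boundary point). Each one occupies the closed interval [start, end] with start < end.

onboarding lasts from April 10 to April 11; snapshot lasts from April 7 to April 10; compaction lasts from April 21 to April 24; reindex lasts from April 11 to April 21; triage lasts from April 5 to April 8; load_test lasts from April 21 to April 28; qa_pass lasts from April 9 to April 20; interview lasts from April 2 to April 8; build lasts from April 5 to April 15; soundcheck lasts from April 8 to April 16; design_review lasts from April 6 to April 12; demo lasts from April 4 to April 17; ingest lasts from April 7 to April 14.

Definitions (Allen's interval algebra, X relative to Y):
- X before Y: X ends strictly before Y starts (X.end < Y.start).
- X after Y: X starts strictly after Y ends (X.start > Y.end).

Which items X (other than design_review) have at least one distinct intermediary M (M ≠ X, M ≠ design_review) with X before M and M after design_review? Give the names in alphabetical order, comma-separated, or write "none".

build, demo, ingest, interview, onboarding, qa_pass, snapshot, soundcheck, triage

Target design_review = [April 6, April 12].
Intermediaries M with M after design_review: compaction, load_test.
Via compaction — items with X before compaction: build, demo, ingest, interview, onboarding, qa_pass, snapshot, soundcheck, triage.
Via load_test — items with X before load_test: build, demo, ingest, interview, onboarding, qa_pass, snapshot, soundcheck, triage.
Union: build, demo, ingest, interview, onboarding, qa_pass, snapshot, soundcheck, triage.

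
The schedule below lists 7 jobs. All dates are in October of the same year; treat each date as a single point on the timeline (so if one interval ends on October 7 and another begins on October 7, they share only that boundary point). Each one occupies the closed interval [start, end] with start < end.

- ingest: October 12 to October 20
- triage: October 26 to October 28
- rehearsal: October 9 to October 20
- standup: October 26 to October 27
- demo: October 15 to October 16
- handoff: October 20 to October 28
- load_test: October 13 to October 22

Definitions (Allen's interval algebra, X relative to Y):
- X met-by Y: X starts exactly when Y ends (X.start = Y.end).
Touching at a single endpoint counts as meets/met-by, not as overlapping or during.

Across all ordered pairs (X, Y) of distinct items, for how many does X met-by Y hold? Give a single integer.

2

Checking all 42 ordered pairs for relation 'met-by'; matching pairs in alphabetical order:
(handoff, ingest): handoff met-by ingest ✓
(handoff, rehearsal): handoff met-by rehearsal ✓
Count: 2.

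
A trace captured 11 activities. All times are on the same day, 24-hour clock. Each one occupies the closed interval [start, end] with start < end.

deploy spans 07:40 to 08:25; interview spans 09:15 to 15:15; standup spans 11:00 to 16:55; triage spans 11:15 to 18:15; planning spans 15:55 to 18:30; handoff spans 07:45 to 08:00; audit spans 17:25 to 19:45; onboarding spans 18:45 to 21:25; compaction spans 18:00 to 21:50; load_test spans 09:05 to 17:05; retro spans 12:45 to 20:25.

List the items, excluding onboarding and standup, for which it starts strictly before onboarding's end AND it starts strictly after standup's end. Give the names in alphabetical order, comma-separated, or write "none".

Conditions: its start is strictly before onboarding's end (X.start < 21:25) AND its start is strictly after standup's end (X.start > 16:55).
audit: start 17:25 < 21:25? ✓; start 17:25 > 16:55? ✓ → yes.
compaction: start 18:00 < 21:25? ✓; start 18:00 > 16:55? ✓ → yes.
deploy: start 07:40 < 21:25? ✓; start 07:40 > 16:55? ✗ → no.
handoff: start 07:45 < 21:25? ✓; start 07:45 > 16:55? ✗ → no.
interview: start 09:15 < 21:25? ✓; start 09:15 > 16:55? ✗ → no.
load_test: start 09:05 < 21:25? ✓; start 09:05 > 16:55? ✗ → no.
planning: start 15:55 < 21:25? ✓; start 15:55 > 16:55? ✗ → no.
retro: start 12:45 < 21:25? ✓; start 12:45 > 16:55? ✗ → no.
triage: start 11:15 < 21:25? ✓; start 11:15 > 16:55? ✗ → no.
Result: audit, compaction.

audit, compaction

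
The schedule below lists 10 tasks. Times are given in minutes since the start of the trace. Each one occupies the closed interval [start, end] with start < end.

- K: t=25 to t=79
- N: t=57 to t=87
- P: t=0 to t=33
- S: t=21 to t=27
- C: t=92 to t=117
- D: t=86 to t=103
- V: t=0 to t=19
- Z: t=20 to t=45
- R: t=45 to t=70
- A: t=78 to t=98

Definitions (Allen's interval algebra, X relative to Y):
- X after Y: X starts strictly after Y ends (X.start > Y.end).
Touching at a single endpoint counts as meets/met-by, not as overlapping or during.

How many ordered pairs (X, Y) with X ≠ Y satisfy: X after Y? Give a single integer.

28

Checking all 90 ordered pairs for relation 'after'; matching pairs in alphabetical order:
(A, P): A after P ✓
(A, R): A after R ✓
(A, S): A after S ✓
(A, V): A after V ✓
(A, Z): A after Z ✓
(C, K): C after K ✓
(C, N): C after N ✓
(C, P): C after P ✓
(C, R): C after R ✓
(C, S): C after S ✓
(C, V): C after V ✓
(C, Z): C after Z ✓
(D, K): D after K ✓
(D, P): D after P ✓
(D, R): D after R ✓
(D, S): D after S ✓
(D, V): D after V ✓
(D, Z): D after Z ✓
(K, V): K after V ✓
(N, P): N after P ✓
(N, S): N after S ✓
(N, V): N after V ✓
(N, Z): N after Z ✓
(R, P): R after P ✓
... plus 4 further pairs not listed.
Count: 28.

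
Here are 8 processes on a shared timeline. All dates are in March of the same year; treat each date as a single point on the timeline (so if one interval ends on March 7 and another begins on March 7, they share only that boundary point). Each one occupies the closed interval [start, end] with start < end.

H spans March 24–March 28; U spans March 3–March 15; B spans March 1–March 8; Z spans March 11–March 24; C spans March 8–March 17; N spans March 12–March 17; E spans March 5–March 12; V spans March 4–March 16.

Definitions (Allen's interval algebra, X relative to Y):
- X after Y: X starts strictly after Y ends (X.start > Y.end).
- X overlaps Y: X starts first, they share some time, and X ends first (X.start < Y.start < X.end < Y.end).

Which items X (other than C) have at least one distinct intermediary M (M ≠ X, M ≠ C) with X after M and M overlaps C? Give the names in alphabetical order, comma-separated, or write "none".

H

Target C = [March 8, March 17].
Intermediaries M with M overlaps C: E, U, V.
Via E — items with X after E: H.
Via U — items with X after U: H.
Via V — items with X after V: H.
Union: H.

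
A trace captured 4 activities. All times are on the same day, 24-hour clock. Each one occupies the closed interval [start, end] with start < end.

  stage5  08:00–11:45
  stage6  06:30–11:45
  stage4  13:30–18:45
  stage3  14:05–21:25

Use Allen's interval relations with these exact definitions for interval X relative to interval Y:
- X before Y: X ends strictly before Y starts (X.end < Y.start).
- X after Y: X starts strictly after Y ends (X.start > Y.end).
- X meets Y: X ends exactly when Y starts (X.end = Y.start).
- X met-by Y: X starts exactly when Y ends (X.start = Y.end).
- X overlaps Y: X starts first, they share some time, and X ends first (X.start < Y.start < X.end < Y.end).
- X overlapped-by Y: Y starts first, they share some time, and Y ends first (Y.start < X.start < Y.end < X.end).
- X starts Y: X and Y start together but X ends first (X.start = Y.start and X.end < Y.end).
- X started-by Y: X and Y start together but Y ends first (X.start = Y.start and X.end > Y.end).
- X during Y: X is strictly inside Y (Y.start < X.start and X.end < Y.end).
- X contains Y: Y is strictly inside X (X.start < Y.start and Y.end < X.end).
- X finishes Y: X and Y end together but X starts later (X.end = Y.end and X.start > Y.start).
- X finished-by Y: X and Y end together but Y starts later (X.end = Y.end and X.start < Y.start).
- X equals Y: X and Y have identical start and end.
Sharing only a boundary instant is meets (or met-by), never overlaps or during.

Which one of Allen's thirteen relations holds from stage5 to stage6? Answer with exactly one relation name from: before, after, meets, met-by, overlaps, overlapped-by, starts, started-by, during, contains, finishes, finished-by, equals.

finishes

stage5 = [08:00, 11:45]; stage6 = [06:30, 11:45].
Compare endpoints: stage5.start > stage6.start, stage5.start < stage6.end, stage5.end > stage6.start, stage5.end = stage6.end.
That pattern is 'finishes'.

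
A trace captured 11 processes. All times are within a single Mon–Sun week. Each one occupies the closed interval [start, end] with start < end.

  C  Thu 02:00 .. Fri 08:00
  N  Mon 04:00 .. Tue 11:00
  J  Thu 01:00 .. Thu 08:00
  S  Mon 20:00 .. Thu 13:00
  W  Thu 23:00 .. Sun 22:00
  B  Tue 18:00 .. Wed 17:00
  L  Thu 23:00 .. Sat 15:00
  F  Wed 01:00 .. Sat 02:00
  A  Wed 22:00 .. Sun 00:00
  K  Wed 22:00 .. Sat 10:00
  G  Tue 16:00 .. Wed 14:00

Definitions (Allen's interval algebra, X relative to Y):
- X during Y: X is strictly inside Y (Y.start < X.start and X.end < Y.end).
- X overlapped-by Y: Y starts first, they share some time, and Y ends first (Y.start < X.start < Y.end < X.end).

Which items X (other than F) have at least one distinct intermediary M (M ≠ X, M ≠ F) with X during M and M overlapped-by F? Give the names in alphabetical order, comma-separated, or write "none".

Target F = [Wed 01:00, Sat 02:00].
Intermediaries M with M overlapped-by F: A, K, L, W.
Via A — items with X during A: C, J, L.
Via K — items with X during K: C, J.
Via L — items with X during L: none.
Via W — items with X during W: none.
Union: C, J, L.

C, J, L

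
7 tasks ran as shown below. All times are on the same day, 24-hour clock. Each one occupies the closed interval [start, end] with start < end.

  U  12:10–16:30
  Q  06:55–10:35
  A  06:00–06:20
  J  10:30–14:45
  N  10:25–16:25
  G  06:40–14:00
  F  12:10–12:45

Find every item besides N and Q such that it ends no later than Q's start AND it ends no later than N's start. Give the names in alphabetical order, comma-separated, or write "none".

Conditions: its end is no later than Q's start (X.end <= 06:55) AND its end is no later than N's start (X.end <= 10:25).
A: end 06:20 <= 06:55? ✓; end 06:20 <= 10:25? ✓ → yes.
F: end 12:45 <= 06:55? ✗; end 12:45 <= 10:25? ✗ → no.
G: end 14:00 <= 06:55? ✗; end 14:00 <= 10:25? ✗ → no.
J: end 14:45 <= 06:55? ✗; end 14:45 <= 10:25? ✗ → no.
U: end 16:30 <= 06:55? ✗; end 16:30 <= 10:25? ✗ → no.
Result: A.

A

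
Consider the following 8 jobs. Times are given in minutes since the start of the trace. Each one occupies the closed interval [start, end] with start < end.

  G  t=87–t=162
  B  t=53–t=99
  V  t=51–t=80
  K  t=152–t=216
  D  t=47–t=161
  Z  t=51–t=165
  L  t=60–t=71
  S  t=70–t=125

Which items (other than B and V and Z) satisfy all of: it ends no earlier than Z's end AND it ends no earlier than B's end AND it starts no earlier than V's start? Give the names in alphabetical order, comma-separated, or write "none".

Conditions: its end is no earlier than Z's end (X.end >= t=165) AND its end is no earlier than B's end (X.end >= t=99) AND its start is no earlier than V's start (X.start >= t=51).
D: end t=161 >= t=165? ✗; end t=161 >= t=99? ✓; start t=47 >= t=51? ✗ → no.
G: end t=162 >= t=165? ✗; end t=162 >= t=99? ✓; start t=87 >= t=51? ✓ → no.
K: end t=216 >= t=165? ✓; end t=216 >= t=99? ✓; start t=152 >= t=51? ✓ → yes.
L: end t=71 >= t=165? ✗; end t=71 >= t=99? ✗; start t=60 >= t=51? ✓ → no.
S: end t=125 >= t=165? ✗; end t=125 >= t=99? ✓; start t=70 >= t=51? ✓ → no.
Result: K.

K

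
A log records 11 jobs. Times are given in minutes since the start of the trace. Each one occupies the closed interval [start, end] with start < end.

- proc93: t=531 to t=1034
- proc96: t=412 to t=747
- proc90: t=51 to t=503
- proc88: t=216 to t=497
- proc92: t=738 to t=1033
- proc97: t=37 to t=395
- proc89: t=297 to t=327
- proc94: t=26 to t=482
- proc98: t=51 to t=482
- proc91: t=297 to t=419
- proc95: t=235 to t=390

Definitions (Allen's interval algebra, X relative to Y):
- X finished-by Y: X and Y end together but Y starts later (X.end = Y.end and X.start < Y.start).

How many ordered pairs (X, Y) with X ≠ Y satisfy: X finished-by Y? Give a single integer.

Checking all 110 ordered pairs for relation 'finished-by'; matching pairs in alphabetical order:
(proc94, proc98): proc94 finished-by proc98 ✓
Count: 1.

1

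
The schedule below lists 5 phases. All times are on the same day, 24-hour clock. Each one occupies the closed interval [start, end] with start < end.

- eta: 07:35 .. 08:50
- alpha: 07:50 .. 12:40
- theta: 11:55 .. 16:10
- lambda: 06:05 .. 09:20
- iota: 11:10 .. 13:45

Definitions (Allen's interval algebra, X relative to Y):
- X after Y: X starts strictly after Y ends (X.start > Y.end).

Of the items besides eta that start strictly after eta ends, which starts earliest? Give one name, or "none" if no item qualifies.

iota

Target eta = [07:35, 08:50].
alpha [07:50, 12:40] → overlapped-by → excluded.
iota [11:10, 13:45] → after → candidate.
lambda [06:05, 09:20] → contains → excluded.
theta [11:55, 16:10] → after → candidate.
Among candidates, earliest start is 11:10 → iota.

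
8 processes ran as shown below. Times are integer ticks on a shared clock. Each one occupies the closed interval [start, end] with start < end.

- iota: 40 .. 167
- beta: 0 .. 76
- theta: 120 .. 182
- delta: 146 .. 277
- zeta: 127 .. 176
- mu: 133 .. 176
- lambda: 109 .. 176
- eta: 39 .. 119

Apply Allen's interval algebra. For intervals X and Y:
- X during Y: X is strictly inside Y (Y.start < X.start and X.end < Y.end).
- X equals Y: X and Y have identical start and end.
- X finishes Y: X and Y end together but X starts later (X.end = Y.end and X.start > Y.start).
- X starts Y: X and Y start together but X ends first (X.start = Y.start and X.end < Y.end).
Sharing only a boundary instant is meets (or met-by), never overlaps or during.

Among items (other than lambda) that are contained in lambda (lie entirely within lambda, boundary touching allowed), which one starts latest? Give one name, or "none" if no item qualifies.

mu

Target lambda = [109, 176].
beta [0, 76] → before → excluded.
delta [146, 277] → overlapped-by → excluded.
eta [39, 119] → overlaps → excluded.
iota [40, 167] → overlaps → excluded.
mu [133, 176] → finishes → candidate.
theta [120, 182] → overlapped-by → excluded.
zeta [127, 176] → finishes → candidate.
Among candidates, latest start is 133 → mu.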